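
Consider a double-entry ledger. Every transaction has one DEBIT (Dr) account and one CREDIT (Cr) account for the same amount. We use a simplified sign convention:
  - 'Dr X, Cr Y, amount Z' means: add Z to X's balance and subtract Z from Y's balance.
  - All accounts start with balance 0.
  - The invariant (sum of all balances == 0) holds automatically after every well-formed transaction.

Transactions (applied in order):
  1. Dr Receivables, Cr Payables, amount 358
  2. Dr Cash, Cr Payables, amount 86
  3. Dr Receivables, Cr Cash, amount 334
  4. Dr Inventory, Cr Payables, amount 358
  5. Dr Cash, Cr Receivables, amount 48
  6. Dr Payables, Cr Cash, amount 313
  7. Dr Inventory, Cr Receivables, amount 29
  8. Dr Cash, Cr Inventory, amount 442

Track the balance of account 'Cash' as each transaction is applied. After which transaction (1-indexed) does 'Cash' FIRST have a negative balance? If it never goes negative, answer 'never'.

After txn 1: Cash=0
After txn 2: Cash=86
After txn 3: Cash=-248

Answer: 3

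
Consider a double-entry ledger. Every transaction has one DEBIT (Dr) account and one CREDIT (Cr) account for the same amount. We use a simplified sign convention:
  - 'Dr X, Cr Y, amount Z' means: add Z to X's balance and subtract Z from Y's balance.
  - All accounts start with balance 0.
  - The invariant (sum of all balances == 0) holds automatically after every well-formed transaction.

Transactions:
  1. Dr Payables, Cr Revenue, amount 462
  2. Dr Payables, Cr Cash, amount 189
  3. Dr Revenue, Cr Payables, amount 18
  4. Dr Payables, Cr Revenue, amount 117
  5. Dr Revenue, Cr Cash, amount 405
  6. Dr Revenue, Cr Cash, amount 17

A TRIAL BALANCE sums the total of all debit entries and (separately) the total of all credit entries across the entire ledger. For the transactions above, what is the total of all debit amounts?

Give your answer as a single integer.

Txn 1: debit+=462
Txn 2: debit+=189
Txn 3: debit+=18
Txn 4: debit+=117
Txn 5: debit+=405
Txn 6: debit+=17
Total debits = 1208

Answer: 1208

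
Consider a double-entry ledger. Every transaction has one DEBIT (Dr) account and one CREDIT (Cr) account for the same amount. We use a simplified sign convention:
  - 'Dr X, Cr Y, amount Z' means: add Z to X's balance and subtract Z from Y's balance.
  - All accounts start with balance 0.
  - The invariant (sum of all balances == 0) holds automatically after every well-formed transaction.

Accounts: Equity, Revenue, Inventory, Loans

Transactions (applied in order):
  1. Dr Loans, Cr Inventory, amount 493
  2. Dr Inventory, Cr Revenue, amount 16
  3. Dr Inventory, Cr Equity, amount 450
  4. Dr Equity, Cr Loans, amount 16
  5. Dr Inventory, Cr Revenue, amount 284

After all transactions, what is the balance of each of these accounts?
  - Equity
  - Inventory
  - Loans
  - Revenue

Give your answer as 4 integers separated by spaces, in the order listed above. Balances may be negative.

Answer: -434 257 477 -300

Derivation:
After txn 1 (Dr Loans, Cr Inventory, amount 493): Inventory=-493 Loans=493
After txn 2 (Dr Inventory, Cr Revenue, amount 16): Inventory=-477 Loans=493 Revenue=-16
After txn 3 (Dr Inventory, Cr Equity, amount 450): Equity=-450 Inventory=-27 Loans=493 Revenue=-16
After txn 4 (Dr Equity, Cr Loans, amount 16): Equity=-434 Inventory=-27 Loans=477 Revenue=-16
After txn 5 (Dr Inventory, Cr Revenue, amount 284): Equity=-434 Inventory=257 Loans=477 Revenue=-300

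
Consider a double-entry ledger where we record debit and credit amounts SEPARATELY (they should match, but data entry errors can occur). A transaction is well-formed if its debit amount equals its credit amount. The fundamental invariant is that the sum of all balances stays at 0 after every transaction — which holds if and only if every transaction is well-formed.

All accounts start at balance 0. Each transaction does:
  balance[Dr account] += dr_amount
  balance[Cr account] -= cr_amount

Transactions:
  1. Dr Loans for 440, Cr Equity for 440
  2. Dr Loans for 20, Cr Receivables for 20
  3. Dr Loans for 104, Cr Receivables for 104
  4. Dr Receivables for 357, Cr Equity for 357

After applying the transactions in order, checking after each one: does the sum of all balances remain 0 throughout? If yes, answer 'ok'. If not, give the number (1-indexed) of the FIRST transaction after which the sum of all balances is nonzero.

After txn 1: dr=440 cr=440 sum_balances=0
After txn 2: dr=20 cr=20 sum_balances=0
After txn 3: dr=104 cr=104 sum_balances=0
After txn 4: dr=357 cr=357 sum_balances=0

Answer: ok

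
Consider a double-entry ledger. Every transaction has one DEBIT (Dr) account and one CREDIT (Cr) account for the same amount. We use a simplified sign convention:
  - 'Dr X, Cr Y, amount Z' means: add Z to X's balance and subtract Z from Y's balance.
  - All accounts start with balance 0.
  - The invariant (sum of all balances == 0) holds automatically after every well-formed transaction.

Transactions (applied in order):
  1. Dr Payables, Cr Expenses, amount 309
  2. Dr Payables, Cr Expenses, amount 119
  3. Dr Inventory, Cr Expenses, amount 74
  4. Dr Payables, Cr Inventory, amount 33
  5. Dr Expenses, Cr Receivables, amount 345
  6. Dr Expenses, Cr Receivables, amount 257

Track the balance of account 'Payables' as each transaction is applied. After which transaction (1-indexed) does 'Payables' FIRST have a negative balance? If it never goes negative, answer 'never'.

Answer: never

Derivation:
After txn 1: Payables=309
After txn 2: Payables=428
After txn 3: Payables=428
After txn 4: Payables=461
After txn 5: Payables=461
After txn 6: Payables=461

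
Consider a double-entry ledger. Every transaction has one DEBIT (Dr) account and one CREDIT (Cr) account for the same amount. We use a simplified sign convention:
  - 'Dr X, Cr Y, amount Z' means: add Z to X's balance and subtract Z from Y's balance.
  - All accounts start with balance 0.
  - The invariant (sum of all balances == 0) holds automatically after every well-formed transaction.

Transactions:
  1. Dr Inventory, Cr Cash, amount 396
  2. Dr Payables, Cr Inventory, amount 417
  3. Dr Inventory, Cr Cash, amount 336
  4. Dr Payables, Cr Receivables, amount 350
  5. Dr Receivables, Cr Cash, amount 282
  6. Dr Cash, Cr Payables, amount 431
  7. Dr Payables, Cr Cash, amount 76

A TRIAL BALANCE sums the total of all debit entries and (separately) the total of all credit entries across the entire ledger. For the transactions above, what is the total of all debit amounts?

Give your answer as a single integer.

Txn 1: debit+=396
Txn 2: debit+=417
Txn 3: debit+=336
Txn 4: debit+=350
Txn 5: debit+=282
Txn 6: debit+=431
Txn 7: debit+=76
Total debits = 2288

Answer: 2288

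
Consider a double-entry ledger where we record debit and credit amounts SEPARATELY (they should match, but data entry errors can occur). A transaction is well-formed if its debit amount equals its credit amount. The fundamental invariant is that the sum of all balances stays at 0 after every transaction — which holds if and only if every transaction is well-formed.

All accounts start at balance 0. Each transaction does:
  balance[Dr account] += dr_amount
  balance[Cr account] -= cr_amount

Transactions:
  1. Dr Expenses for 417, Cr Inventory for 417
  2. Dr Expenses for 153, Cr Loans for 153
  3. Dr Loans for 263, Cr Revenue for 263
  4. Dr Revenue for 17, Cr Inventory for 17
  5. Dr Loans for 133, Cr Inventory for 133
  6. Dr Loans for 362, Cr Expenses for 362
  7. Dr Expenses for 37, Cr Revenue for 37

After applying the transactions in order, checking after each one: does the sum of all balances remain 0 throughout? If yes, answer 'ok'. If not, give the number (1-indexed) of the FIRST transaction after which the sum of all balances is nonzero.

After txn 1: dr=417 cr=417 sum_balances=0
After txn 2: dr=153 cr=153 sum_balances=0
After txn 3: dr=263 cr=263 sum_balances=0
After txn 4: dr=17 cr=17 sum_balances=0
After txn 5: dr=133 cr=133 sum_balances=0
After txn 6: dr=362 cr=362 sum_balances=0
After txn 7: dr=37 cr=37 sum_balances=0

Answer: ok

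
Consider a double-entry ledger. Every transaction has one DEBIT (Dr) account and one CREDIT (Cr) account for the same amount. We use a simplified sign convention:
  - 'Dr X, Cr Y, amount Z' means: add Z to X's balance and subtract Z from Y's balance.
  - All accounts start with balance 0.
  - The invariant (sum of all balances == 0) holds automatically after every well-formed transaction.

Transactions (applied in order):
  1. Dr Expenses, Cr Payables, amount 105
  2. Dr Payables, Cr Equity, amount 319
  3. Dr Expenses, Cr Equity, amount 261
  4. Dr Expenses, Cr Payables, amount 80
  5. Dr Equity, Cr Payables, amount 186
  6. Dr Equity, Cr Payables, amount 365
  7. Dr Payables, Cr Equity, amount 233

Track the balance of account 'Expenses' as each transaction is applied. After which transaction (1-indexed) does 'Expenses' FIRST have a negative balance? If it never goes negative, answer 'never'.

Answer: never

Derivation:
After txn 1: Expenses=105
After txn 2: Expenses=105
After txn 3: Expenses=366
After txn 4: Expenses=446
After txn 5: Expenses=446
After txn 6: Expenses=446
After txn 7: Expenses=446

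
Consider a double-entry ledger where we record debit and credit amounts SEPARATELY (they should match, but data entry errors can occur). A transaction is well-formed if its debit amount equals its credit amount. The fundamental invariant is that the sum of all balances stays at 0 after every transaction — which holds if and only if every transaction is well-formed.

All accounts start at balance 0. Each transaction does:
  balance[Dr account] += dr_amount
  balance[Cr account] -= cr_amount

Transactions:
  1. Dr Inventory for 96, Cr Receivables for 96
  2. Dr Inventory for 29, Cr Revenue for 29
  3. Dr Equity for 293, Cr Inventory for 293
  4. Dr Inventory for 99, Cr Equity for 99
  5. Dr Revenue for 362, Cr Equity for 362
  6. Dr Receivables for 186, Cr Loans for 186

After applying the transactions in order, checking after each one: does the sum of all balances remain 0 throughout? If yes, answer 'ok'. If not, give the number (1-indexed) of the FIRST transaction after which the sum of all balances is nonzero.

After txn 1: dr=96 cr=96 sum_balances=0
After txn 2: dr=29 cr=29 sum_balances=0
After txn 3: dr=293 cr=293 sum_balances=0
After txn 4: dr=99 cr=99 sum_balances=0
After txn 5: dr=362 cr=362 sum_balances=0
After txn 6: dr=186 cr=186 sum_balances=0

Answer: ok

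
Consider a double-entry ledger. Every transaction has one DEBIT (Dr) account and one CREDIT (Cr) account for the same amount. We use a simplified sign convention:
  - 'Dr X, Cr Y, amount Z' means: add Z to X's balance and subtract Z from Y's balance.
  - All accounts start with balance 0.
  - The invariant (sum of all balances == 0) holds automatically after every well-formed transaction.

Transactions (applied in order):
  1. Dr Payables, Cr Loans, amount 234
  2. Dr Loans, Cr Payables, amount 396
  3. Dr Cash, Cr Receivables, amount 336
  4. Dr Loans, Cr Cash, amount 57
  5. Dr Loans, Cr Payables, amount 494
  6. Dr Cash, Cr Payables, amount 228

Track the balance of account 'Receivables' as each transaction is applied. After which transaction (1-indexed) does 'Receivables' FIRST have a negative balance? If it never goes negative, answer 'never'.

Answer: 3

Derivation:
After txn 1: Receivables=0
After txn 2: Receivables=0
After txn 3: Receivables=-336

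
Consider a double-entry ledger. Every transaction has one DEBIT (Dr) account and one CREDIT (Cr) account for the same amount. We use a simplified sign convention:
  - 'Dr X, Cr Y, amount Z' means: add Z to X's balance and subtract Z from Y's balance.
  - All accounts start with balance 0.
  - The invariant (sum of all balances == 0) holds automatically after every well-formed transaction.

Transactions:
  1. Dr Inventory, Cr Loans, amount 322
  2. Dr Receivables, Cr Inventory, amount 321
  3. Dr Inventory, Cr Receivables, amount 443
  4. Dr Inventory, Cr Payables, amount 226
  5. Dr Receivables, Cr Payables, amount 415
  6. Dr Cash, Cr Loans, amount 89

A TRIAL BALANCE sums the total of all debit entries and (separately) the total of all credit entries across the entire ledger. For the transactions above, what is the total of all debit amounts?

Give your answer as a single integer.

Answer: 1816

Derivation:
Txn 1: debit+=322
Txn 2: debit+=321
Txn 3: debit+=443
Txn 4: debit+=226
Txn 5: debit+=415
Txn 6: debit+=89
Total debits = 1816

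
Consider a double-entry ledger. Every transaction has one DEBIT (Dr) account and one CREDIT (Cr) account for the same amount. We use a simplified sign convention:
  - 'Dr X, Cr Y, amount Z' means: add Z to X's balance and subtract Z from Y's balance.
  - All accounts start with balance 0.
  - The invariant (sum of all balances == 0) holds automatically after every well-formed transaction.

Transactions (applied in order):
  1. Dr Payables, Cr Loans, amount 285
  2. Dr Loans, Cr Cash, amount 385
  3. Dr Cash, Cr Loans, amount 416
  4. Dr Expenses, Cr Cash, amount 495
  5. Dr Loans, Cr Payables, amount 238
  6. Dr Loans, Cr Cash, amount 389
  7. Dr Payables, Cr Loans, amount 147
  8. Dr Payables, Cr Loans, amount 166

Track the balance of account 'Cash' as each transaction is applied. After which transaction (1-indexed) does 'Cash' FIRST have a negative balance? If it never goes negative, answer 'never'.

Answer: 2

Derivation:
After txn 1: Cash=0
After txn 2: Cash=-385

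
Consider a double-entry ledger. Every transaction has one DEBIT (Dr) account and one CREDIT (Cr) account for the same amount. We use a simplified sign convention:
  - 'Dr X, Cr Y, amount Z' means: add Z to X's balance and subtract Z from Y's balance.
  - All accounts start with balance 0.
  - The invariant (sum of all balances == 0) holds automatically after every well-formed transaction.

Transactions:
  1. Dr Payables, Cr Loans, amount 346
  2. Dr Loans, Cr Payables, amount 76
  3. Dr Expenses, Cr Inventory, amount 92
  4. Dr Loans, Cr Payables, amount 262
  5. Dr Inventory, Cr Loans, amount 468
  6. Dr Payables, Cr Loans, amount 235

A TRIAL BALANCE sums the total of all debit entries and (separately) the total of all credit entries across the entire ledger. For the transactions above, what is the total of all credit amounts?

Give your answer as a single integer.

Txn 1: credit+=346
Txn 2: credit+=76
Txn 3: credit+=92
Txn 4: credit+=262
Txn 5: credit+=468
Txn 6: credit+=235
Total credits = 1479

Answer: 1479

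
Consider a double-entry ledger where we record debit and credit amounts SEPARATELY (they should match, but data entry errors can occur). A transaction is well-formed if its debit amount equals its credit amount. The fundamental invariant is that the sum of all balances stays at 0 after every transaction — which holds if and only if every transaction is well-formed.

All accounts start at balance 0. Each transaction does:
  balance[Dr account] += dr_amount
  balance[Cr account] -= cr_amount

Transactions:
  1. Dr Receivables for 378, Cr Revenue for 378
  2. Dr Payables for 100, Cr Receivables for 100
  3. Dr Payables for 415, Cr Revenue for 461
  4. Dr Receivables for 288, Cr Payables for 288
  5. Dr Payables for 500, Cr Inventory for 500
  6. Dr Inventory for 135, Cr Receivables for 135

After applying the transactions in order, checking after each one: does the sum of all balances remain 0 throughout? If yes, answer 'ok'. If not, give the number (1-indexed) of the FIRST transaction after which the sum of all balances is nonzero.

Answer: 3

Derivation:
After txn 1: dr=378 cr=378 sum_balances=0
After txn 2: dr=100 cr=100 sum_balances=0
After txn 3: dr=415 cr=461 sum_balances=-46
After txn 4: dr=288 cr=288 sum_balances=-46
After txn 5: dr=500 cr=500 sum_balances=-46
After txn 6: dr=135 cr=135 sum_balances=-46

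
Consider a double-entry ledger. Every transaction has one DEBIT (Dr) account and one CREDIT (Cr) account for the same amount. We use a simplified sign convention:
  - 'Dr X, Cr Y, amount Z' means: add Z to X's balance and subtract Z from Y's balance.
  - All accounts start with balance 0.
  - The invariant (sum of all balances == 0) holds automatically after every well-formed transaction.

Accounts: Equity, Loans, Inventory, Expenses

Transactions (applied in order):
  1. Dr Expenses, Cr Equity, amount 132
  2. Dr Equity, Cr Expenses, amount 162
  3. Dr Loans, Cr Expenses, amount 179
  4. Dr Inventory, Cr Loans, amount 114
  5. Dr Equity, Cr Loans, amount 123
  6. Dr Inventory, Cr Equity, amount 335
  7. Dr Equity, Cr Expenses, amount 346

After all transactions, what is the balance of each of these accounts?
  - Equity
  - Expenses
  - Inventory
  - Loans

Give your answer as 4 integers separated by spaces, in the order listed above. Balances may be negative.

After txn 1 (Dr Expenses, Cr Equity, amount 132): Equity=-132 Expenses=132
After txn 2 (Dr Equity, Cr Expenses, amount 162): Equity=30 Expenses=-30
After txn 3 (Dr Loans, Cr Expenses, amount 179): Equity=30 Expenses=-209 Loans=179
After txn 4 (Dr Inventory, Cr Loans, amount 114): Equity=30 Expenses=-209 Inventory=114 Loans=65
After txn 5 (Dr Equity, Cr Loans, amount 123): Equity=153 Expenses=-209 Inventory=114 Loans=-58
After txn 6 (Dr Inventory, Cr Equity, amount 335): Equity=-182 Expenses=-209 Inventory=449 Loans=-58
After txn 7 (Dr Equity, Cr Expenses, amount 346): Equity=164 Expenses=-555 Inventory=449 Loans=-58

Answer: 164 -555 449 -58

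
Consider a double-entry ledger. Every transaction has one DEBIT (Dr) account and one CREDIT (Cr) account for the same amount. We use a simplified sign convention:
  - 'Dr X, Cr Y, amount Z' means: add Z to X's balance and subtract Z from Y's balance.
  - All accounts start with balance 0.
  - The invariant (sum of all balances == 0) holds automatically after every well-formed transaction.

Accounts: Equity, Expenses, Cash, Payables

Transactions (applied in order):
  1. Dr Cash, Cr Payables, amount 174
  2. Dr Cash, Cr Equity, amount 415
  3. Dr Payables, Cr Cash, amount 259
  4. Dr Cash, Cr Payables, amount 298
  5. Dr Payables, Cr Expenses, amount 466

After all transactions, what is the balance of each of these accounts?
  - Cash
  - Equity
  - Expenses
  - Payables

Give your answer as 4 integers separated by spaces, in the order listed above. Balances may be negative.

After txn 1 (Dr Cash, Cr Payables, amount 174): Cash=174 Payables=-174
After txn 2 (Dr Cash, Cr Equity, amount 415): Cash=589 Equity=-415 Payables=-174
After txn 3 (Dr Payables, Cr Cash, amount 259): Cash=330 Equity=-415 Payables=85
After txn 4 (Dr Cash, Cr Payables, amount 298): Cash=628 Equity=-415 Payables=-213
After txn 5 (Dr Payables, Cr Expenses, amount 466): Cash=628 Equity=-415 Expenses=-466 Payables=253

Answer: 628 -415 -466 253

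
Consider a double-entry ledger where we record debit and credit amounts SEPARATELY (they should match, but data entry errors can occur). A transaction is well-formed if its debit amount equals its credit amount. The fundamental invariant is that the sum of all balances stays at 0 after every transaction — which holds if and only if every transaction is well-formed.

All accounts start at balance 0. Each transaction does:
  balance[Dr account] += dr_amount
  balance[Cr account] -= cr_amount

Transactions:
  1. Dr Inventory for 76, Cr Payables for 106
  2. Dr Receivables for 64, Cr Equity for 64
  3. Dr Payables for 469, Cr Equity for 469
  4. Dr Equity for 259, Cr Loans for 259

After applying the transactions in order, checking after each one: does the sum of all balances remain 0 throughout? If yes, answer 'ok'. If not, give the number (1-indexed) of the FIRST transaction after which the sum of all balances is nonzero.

After txn 1: dr=76 cr=106 sum_balances=-30
After txn 2: dr=64 cr=64 sum_balances=-30
After txn 3: dr=469 cr=469 sum_balances=-30
After txn 4: dr=259 cr=259 sum_balances=-30

Answer: 1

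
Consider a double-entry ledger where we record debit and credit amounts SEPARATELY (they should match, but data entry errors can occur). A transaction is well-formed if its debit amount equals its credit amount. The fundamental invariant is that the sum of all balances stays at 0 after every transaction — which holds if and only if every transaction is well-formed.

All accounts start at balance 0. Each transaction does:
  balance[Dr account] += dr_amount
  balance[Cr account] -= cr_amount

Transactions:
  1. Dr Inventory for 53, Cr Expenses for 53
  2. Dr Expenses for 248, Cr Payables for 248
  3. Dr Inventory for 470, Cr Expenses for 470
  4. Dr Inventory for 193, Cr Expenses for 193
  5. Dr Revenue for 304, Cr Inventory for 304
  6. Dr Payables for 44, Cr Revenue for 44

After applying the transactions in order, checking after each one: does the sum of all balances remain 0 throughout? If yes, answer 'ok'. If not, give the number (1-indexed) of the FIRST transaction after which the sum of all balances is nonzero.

Answer: ok

Derivation:
After txn 1: dr=53 cr=53 sum_balances=0
After txn 2: dr=248 cr=248 sum_balances=0
After txn 3: dr=470 cr=470 sum_balances=0
After txn 4: dr=193 cr=193 sum_balances=0
After txn 5: dr=304 cr=304 sum_balances=0
After txn 6: dr=44 cr=44 sum_balances=0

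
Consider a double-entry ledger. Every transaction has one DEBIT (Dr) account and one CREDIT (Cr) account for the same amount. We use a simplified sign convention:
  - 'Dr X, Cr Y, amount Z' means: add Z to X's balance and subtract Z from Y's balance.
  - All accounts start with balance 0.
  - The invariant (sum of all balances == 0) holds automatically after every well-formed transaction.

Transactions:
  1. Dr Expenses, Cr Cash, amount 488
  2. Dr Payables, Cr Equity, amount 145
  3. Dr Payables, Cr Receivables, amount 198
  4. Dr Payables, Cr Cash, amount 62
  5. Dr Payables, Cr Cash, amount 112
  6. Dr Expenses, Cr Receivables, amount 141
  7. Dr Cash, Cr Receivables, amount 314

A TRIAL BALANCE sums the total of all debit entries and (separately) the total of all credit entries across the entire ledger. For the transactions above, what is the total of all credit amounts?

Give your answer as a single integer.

Answer: 1460

Derivation:
Txn 1: credit+=488
Txn 2: credit+=145
Txn 3: credit+=198
Txn 4: credit+=62
Txn 5: credit+=112
Txn 6: credit+=141
Txn 7: credit+=314
Total credits = 1460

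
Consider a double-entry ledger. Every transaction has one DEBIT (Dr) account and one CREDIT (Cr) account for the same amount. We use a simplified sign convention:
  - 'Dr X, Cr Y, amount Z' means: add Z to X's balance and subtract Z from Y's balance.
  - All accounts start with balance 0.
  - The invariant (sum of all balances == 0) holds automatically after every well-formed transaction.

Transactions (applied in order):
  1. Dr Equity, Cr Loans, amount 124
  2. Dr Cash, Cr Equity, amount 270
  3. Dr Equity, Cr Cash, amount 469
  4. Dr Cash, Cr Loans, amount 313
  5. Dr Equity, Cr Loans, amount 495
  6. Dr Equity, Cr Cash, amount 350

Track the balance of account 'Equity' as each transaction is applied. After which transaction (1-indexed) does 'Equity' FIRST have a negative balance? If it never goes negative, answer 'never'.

After txn 1: Equity=124
After txn 2: Equity=-146

Answer: 2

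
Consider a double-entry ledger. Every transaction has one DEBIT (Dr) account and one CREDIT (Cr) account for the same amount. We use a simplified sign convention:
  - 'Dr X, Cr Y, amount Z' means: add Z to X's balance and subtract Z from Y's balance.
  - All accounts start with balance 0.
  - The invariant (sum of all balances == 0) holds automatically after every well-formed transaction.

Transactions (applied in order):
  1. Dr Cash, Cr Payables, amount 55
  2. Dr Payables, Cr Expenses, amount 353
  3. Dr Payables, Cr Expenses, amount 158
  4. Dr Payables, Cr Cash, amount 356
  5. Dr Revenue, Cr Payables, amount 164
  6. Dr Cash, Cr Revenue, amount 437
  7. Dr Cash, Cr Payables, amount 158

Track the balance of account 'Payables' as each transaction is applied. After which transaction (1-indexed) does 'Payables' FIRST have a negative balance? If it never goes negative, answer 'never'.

Answer: 1

Derivation:
After txn 1: Payables=-55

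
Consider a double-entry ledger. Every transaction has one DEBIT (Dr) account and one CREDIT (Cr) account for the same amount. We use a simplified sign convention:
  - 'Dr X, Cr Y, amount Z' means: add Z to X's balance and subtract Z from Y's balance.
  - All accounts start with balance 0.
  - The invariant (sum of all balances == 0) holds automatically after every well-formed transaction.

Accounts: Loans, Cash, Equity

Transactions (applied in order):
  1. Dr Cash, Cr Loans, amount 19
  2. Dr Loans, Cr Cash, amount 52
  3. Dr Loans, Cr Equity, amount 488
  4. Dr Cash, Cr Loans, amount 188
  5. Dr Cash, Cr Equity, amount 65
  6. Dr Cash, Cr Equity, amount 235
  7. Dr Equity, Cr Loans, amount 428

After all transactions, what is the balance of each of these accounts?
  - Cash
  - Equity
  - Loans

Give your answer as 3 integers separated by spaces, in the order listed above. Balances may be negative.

Answer: 455 -360 -95

Derivation:
After txn 1 (Dr Cash, Cr Loans, amount 19): Cash=19 Loans=-19
After txn 2 (Dr Loans, Cr Cash, amount 52): Cash=-33 Loans=33
After txn 3 (Dr Loans, Cr Equity, amount 488): Cash=-33 Equity=-488 Loans=521
After txn 4 (Dr Cash, Cr Loans, amount 188): Cash=155 Equity=-488 Loans=333
After txn 5 (Dr Cash, Cr Equity, amount 65): Cash=220 Equity=-553 Loans=333
After txn 6 (Dr Cash, Cr Equity, amount 235): Cash=455 Equity=-788 Loans=333
After txn 7 (Dr Equity, Cr Loans, amount 428): Cash=455 Equity=-360 Loans=-95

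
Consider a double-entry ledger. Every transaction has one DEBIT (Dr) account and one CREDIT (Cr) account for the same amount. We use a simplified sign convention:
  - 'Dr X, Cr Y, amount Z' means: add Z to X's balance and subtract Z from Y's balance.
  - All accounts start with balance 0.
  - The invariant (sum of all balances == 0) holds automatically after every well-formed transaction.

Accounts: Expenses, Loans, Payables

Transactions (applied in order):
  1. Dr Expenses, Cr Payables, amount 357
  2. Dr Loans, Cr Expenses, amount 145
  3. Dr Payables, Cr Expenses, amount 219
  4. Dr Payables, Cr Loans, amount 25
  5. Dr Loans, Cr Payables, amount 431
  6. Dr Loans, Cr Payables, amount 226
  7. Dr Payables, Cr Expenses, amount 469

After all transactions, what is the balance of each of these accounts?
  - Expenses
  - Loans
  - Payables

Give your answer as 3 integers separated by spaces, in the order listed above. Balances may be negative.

After txn 1 (Dr Expenses, Cr Payables, amount 357): Expenses=357 Payables=-357
After txn 2 (Dr Loans, Cr Expenses, amount 145): Expenses=212 Loans=145 Payables=-357
After txn 3 (Dr Payables, Cr Expenses, amount 219): Expenses=-7 Loans=145 Payables=-138
After txn 4 (Dr Payables, Cr Loans, amount 25): Expenses=-7 Loans=120 Payables=-113
After txn 5 (Dr Loans, Cr Payables, amount 431): Expenses=-7 Loans=551 Payables=-544
After txn 6 (Dr Loans, Cr Payables, amount 226): Expenses=-7 Loans=777 Payables=-770
After txn 7 (Dr Payables, Cr Expenses, amount 469): Expenses=-476 Loans=777 Payables=-301

Answer: -476 777 -301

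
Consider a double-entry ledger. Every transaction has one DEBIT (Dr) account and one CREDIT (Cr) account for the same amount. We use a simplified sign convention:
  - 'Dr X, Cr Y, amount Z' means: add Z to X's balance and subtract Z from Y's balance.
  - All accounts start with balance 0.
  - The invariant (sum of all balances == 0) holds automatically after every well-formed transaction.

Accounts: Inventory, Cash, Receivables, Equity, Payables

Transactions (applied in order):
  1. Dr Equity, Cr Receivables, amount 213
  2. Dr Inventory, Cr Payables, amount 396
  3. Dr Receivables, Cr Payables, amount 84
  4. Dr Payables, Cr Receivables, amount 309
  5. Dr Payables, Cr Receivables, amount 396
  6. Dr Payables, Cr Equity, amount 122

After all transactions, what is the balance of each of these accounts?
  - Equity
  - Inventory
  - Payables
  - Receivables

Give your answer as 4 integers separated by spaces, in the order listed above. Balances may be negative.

Answer: 91 396 347 -834

Derivation:
After txn 1 (Dr Equity, Cr Receivables, amount 213): Equity=213 Receivables=-213
After txn 2 (Dr Inventory, Cr Payables, amount 396): Equity=213 Inventory=396 Payables=-396 Receivables=-213
After txn 3 (Dr Receivables, Cr Payables, amount 84): Equity=213 Inventory=396 Payables=-480 Receivables=-129
After txn 4 (Dr Payables, Cr Receivables, amount 309): Equity=213 Inventory=396 Payables=-171 Receivables=-438
After txn 5 (Dr Payables, Cr Receivables, amount 396): Equity=213 Inventory=396 Payables=225 Receivables=-834
After txn 6 (Dr Payables, Cr Equity, amount 122): Equity=91 Inventory=396 Payables=347 Receivables=-834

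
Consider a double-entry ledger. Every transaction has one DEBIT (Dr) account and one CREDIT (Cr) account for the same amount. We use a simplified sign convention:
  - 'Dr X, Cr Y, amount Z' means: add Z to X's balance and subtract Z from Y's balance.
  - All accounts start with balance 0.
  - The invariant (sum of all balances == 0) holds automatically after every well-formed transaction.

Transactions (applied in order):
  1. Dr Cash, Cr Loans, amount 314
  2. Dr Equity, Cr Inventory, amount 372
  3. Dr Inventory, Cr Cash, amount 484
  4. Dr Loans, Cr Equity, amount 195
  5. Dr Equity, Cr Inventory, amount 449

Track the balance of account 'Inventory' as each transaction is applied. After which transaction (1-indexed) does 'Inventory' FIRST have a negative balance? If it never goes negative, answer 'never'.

Answer: 2

Derivation:
After txn 1: Inventory=0
After txn 2: Inventory=-372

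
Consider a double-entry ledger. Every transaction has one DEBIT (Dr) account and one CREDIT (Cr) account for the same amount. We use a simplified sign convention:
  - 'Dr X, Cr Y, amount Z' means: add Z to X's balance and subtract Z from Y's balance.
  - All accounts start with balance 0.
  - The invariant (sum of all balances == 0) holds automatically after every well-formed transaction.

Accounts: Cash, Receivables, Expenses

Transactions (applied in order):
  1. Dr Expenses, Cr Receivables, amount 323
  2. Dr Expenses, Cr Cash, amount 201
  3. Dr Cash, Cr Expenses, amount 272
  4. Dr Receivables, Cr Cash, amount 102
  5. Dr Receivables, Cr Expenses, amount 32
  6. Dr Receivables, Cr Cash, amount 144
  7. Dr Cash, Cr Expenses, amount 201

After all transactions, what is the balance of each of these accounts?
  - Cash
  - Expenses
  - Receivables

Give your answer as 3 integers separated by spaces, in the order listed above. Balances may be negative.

Answer: 26 19 -45

Derivation:
After txn 1 (Dr Expenses, Cr Receivables, amount 323): Expenses=323 Receivables=-323
After txn 2 (Dr Expenses, Cr Cash, amount 201): Cash=-201 Expenses=524 Receivables=-323
After txn 3 (Dr Cash, Cr Expenses, amount 272): Cash=71 Expenses=252 Receivables=-323
After txn 4 (Dr Receivables, Cr Cash, amount 102): Cash=-31 Expenses=252 Receivables=-221
After txn 5 (Dr Receivables, Cr Expenses, amount 32): Cash=-31 Expenses=220 Receivables=-189
After txn 6 (Dr Receivables, Cr Cash, amount 144): Cash=-175 Expenses=220 Receivables=-45
After txn 7 (Dr Cash, Cr Expenses, amount 201): Cash=26 Expenses=19 Receivables=-45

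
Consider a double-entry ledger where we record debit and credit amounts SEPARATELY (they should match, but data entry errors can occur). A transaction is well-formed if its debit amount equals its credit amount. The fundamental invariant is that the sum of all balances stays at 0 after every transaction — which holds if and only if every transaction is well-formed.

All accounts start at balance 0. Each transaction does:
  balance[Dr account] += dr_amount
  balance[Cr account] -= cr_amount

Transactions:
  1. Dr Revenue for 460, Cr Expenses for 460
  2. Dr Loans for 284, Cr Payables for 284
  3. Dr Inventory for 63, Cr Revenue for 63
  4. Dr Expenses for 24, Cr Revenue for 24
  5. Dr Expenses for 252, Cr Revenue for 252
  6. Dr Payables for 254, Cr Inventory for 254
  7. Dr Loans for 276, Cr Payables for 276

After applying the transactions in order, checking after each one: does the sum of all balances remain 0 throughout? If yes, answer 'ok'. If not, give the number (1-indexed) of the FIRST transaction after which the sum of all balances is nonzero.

Answer: ok

Derivation:
After txn 1: dr=460 cr=460 sum_balances=0
After txn 2: dr=284 cr=284 sum_balances=0
After txn 3: dr=63 cr=63 sum_balances=0
After txn 4: dr=24 cr=24 sum_balances=0
After txn 5: dr=252 cr=252 sum_balances=0
After txn 6: dr=254 cr=254 sum_balances=0
After txn 7: dr=276 cr=276 sum_balances=0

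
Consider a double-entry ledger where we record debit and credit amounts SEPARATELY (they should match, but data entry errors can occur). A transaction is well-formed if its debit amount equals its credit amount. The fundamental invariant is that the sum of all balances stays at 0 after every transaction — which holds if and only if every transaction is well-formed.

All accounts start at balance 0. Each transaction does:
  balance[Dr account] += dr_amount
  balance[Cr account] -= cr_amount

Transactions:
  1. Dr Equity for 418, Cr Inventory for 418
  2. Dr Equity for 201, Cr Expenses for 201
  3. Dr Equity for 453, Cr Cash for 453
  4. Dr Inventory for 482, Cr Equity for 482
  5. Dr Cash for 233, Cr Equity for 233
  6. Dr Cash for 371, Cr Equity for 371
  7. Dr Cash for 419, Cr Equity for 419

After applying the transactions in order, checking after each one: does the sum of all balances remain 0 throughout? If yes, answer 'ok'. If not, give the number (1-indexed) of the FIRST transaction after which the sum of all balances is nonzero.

After txn 1: dr=418 cr=418 sum_balances=0
After txn 2: dr=201 cr=201 sum_balances=0
After txn 3: dr=453 cr=453 sum_balances=0
After txn 4: dr=482 cr=482 sum_balances=0
After txn 5: dr=233 cr=233 sum_balances=0
After txn 6: dr=371 cr=371 sum_balances=0
After txn 7: dr=419 cr=419 sum_balances=0

Answer: ok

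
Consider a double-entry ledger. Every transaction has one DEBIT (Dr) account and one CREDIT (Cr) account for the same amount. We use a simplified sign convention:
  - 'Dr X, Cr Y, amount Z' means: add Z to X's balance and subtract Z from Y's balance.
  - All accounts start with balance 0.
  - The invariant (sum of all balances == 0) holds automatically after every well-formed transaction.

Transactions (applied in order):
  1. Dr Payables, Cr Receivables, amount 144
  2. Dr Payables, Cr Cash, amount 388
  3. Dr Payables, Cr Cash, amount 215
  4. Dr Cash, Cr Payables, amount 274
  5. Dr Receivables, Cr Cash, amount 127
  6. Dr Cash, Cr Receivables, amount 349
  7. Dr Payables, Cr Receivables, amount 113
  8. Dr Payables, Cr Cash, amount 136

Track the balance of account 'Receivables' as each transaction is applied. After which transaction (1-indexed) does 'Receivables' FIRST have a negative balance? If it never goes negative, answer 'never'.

Answer: 1

Derivation:
After txn 1: Receivables=-144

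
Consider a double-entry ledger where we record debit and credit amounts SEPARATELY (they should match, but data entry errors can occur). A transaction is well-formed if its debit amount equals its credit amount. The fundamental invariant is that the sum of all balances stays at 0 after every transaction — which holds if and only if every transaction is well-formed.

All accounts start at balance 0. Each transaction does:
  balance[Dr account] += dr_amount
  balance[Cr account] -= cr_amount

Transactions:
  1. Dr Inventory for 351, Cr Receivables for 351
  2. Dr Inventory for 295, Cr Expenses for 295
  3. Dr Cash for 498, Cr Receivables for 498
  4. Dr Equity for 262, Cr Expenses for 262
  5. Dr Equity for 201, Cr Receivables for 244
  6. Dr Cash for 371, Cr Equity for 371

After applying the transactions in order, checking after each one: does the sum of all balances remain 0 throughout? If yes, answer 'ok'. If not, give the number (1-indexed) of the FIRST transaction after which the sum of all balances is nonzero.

Answer: 5

Derivation:
After txn 1: dr=351 cr=351 sum_balances=0
After txn 2: dr=295 cr=295 sum_balances=0
After txn 3: dr=498 cr=498 sum_balances=0
After txn 4: dr=262 cr=262 sum_balances=0
After txn 5: dr=201 cr=244 sum_balances=-43
After txn 6: dr=371 cr=371 sum_balances=-43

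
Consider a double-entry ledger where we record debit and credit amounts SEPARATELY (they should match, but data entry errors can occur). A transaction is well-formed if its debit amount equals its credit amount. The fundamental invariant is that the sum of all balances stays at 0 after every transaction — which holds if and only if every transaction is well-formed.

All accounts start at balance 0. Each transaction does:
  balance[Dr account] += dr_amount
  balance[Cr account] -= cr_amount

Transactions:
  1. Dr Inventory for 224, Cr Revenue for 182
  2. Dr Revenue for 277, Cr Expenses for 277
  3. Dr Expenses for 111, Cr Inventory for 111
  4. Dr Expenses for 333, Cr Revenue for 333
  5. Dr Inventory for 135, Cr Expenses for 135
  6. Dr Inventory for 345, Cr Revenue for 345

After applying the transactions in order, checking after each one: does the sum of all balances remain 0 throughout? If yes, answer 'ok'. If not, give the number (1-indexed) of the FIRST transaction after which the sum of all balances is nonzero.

After txn 1: dr=224 cr=182 sum_balances=42
After txn 2: dr=277 cr=277 sum_balances=42
After txn 3: dr=111 cr=111 sum_balances=42
After txn 4: dr=333 cr=333 sum_balances=42
After txn 5: dr=135 cr=135 sum_balances=42
After txn 6: dr=345 cr=345 sum_balances=42

Answer: 1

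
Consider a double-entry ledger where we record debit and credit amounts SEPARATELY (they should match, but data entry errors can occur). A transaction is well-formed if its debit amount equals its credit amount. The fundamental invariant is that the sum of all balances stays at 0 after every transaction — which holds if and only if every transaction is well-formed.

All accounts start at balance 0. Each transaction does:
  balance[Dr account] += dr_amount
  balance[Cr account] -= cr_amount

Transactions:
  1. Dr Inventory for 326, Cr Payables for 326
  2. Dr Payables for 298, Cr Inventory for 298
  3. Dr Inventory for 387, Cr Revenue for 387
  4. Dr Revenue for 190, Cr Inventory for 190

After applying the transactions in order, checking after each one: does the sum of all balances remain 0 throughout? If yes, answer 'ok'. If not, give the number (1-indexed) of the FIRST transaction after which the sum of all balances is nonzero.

After txn 1: dr=326 cr=326 sum_balances=0
After txn 2: dr=298 cr=298 sum_balances=0
After txn 3: dr=387 cr=387 sum_balances=0
After txn 4: dr=190 cr=190 sum_balances=0

Answer: ok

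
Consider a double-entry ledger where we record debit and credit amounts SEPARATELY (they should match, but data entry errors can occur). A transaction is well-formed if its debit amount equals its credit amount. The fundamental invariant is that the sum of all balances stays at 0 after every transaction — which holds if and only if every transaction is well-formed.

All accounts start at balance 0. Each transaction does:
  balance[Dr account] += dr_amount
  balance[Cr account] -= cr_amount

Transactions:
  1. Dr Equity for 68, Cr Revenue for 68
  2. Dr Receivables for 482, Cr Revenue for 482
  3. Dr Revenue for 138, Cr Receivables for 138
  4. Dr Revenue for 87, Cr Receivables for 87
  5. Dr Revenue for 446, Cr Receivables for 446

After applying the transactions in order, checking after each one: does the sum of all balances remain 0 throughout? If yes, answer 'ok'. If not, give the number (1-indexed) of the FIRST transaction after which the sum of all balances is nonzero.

Answer: ok

Derivation:
After txn 1: dr=68 cr=68 sum_balances=0
After txn 2: dr=482 cr=482 sum_balances=0
After txn 3: dr=138 cr=138 sum_balances=0
After txn 4: dr=87 cr=87 sum_balances=0
After txn 5: dr=446 cr=446 sum_balances=0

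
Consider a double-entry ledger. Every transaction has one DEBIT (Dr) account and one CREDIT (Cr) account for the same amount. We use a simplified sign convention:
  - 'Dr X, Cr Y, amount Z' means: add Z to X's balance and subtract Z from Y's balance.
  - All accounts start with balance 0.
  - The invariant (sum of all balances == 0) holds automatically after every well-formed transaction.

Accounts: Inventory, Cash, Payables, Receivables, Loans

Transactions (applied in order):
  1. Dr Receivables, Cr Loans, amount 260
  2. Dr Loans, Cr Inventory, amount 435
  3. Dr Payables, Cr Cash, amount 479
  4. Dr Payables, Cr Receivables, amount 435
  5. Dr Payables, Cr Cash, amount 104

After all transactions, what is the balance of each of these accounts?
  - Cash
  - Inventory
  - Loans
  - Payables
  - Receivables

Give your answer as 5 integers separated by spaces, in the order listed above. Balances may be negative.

After txn 1 (Dr Receivables, Cr Loans, amount 260): Loans=-260 Receivables=260
After txn 2 (Dr Loans, Cr Inventory, amount 435): Inventory=-435 Loans=175 Receivables=260
After txn 3 (Dr Payables, Cr Cash, amount 479): Cash=-479 Inventory=-435 Loans=175 Payables=479 Receivables=260
After txn 4 (Dr Payables, Cr Receivables, amount 435): Cash=-479 Inventory=-435 Loans=175 Payables=914 Receivables=-175
After txn 5 (Dr Payables, Cr Cash, amount 104): Cash=-583 Inventory=-435 Loans=175 Payables=1018 Receivables=-175

Answer: -583 -435 175 1018 -175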